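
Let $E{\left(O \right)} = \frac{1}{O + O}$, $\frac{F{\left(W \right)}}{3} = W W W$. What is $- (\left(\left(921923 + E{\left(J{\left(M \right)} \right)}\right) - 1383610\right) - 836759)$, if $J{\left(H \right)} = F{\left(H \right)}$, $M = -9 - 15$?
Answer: $\frac{107698305025}{82944} \approx 1.2984 \cdot 10^{6}$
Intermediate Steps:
$M = -24$ ($M = -9 - 15 = -24$)
$F{\left(W \right)} = 3 W^{3}$ ($F{\left(W \right)} = 3 W W W = 3 W^{2} W = 3 W^{3}$)
$J{\left(H \right)} = 3 H^{3}$
$E{\left(O \right)} = \frac{1}{2 O}$
$- (\left(\left(921923 + E{\left(J{\left(M \right)} \right)}\right) - 1383610\right) - 836759) = - (\left(\left(921923 + \frac{1}{2 \cdot 3 \left(-24\right)^{3}}\right) - 1383610\right) - 836759) = - (\left(\left(921923 + \frac{1}{2 \cdot 3 \left(-13824\right)}\right) - 1383610\right) - 836759) = - (\left(\left(921923 + \frac{1}{2 \left(-41472\right)}\right) - 1383610\right) - 836759) = - (\left(\left(921923 + \frac{1}{2} \left(- \frac{1}{41472}\right)\right) - 1383610\right) - 836759) = - (\left(\left(921923 - \frac{1}{82944}\right) - 1383610\right) - 836759) = - (\left(\frac{76467981311}{82944} - 1383610\right) - 836759) = - (- \frac{38294166529}{82944} - 836759) = \left(-1\right) \left(- \frac{107698305025}{82944}\right) = \frac{107698305025}{82944}$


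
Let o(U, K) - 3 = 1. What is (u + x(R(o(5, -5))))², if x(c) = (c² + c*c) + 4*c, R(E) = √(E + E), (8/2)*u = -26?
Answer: 873/4 + 152*√2 ≈ 433.21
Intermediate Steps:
u = -13/2 (u = (¼)*(-26) = -13/2 ≈ -6.5000)
o(U, K) = 4 (o(U, K) = 3 + 1 = 4)
R(E) = √2*√E (R(E) = √(2*E) = √2*√E)
x(c) = 2*c² + 4*c (x(c) = (c² + c²) + 4*c = 2*c² + 4*c)
(u + x(R(o(5, -5))))² = (-13/2 + 2*(√2*√4)*(2 + √2*√4))² = (-13/2 + 2*(√2*2)*(2 + √2*2))² = (-13/2 + 2*(2*√2)*(2 + 2*√2))² = (-13/2 + 4*√2*(2 + 2*√2))²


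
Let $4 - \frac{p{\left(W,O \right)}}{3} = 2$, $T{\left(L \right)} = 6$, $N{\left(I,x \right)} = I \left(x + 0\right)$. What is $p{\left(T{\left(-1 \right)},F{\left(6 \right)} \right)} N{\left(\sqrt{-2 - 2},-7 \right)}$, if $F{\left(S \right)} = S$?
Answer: $- 84 i \approx - 84.0 i$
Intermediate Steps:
$N{\left(I,x \right)} = I x$
$p{\left(W,O \right)} = 6$ ($p{\left(W,O \right)} = 12 - 6 = 6$)
$p{\left(T{\left(-1 \right)},F{\left(6 \right)} \right)} N{\left(\sqrt{-2 - 2},-7 \right)} = 6 \sqrt{-2 - 2} \left(-7\right) = 6 \sqrt{-4} \left(-7\right) = 6 \cdot 2 i \left(-7\right) = 6 \left(- 14 i\right) = - 84 i$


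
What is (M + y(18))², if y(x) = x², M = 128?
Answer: 204304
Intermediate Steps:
(M + y(18))² = (128 + 18²)² = (128 + 324)² = 452² = 204304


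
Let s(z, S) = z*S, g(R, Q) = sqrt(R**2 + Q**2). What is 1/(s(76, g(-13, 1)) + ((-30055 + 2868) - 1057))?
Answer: -7061/199185404 - 19*sqrt(170)/199185404 ≈ -3.6693e-5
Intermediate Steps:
g(R, Q) = sqrt(Q**2 + R**2)
s(z, S) = S*z
1/(s(76, g(-13, 1)) + ((-30055 + 2868) - 1057)) = 1/(sqrt(1**2 + (-13)**2)*76 + ((-30055 + 2868) - 1057)) = 1/(sqrt(1 + 169)*76 + (-27187 - 1057)) = 1/(sqrt(170)*76 - 28244) = 1/(76*sqrt(170) - 28244) = 1/(-28244 + 76*sqrt(170))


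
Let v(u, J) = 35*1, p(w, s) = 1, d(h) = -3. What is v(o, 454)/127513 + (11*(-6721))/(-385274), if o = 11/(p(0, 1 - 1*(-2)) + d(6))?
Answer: 9440648193/49127443562 ≈ 0.19217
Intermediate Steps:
o = -11/2 (o = 11/(1 - 3) = 11/(-2) = 11*(-1/2) = -11/2 ≈ -5.5000)
v(u, J) = 35
v(o, 454)/127513 + (11*(-6721))/(-385274) = 35/127513 + (11*(-6721))/(-385274) = 35*(1/127513) - 73931*(-1/385274) = 35/127513 + 73931/385274 = 9440648193/49127443562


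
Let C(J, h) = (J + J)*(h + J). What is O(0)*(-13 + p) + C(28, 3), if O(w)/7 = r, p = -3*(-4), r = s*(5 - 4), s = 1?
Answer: 1729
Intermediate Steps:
C(J, h) = 2*J*(J + h) (C(J, h) = (2*J)*(J + h) = 2*J*(J + h))
r = 1 (r = 1*(5 - 4) = 1*1 = 1)
p = 12
O(w) = 7 (O(w) = 7*1 = 7)
O(0)*(-13 + p) + C(28, 3) = 7*(-13 + 12) + 2*28*(28 + 3) = 7*(-1) + 2*28*31 = -7 + 1736 = 1729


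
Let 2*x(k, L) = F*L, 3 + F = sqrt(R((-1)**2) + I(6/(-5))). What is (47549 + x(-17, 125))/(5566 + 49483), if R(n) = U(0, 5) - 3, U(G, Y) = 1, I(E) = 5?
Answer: 94723/110098 + 125*sqrt(3)/110098 ≈ 0.86232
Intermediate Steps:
R(n) = -2 (R(n) = 1 - 3 = -2)
F = -3 + sqrt(3) (F = -3 + sqrt(-2 + 5) = -3 + sqrt(3) ≈ -1.2680)
x(k, L) = L*(-3 + sqrt(3))/2 (x(k, L) = ((-3 + sqrt(3))*L)/2 = (L*(-3 + sqrt(3)))/2 = L*(-3 + sqrt(3))/2)
(47549 + x(-17, 125))/(5566 + 49483) = (47549 + (1/2)*125*(-3 + sqrt(3)))/(5566 + 49483) = (47549 + (-375/2 + 125*sqrt(3)/2))/55049 = (94723/2 + 125*sqrt(3)/2)*(1/55049) = 94723/110098 + 125*sqrt(3)/110098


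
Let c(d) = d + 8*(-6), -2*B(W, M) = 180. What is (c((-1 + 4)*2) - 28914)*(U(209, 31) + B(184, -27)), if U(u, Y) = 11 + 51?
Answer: 810768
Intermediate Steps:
U(u, Y) = 62
B(W, M) = -90 (B(W, M) = -½*180 = -90)
c(d) = -48 + d (c(d) = d - 48 = -48 + d)
(c((-1 + 4)*2) - 28914)*(U(209, 31) + B(184, -27)) = ((-48 + (-1 + 4)*2) - 28914)*(62 - 90) = ((-48 + 3*2) - 28914)*(-28) = ((-48 + 6) - 28914)*(-28) = (-42 - 28914)*(-28) = -28956*(-28) = 810768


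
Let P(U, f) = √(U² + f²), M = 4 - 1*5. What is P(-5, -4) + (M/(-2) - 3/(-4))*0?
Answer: √41 ≈ 6.4031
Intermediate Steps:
M = -1 (M = 4 - 5 = -1)
P(-5, -4) + (M/(-2) - 3/(-4))*0 = √((-5)² + (-4)²) + (-1/(-2) - 3/(-4))*0 = √(25 + 16) + (-1*(-½) - 3*(-¼))*0 = √41 + (½ + ¾)*0 = √41 + (5/4)*0 = √41 + 0 = √41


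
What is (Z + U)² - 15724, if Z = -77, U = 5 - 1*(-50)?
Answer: -15240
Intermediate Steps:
U = 55 (U = 5 + 50 = 55)
(Z + U)² - 15724 = (-77 + 55)² - 15724 = (-22)² - 15724 = 484 - 15724 = -15240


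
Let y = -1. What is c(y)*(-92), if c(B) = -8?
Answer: 736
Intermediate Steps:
c(y)*(-92) = -8*(-92) = 736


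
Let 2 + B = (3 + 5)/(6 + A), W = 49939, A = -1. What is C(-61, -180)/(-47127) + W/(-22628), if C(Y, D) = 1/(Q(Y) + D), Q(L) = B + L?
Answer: -2840644517231/1287132435492 ≈ -2.2070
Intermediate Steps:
B = -⅖ (B = -2 + (3 + 5)/(6 - 1) = -2 + 8/5 = -⅖ ≈ -0.40000)
Q(L) = -⅖ + L
C(Y, D) = 1/(-⅖ + D + Y) (C(Y, D) = 1/((-⅖ + Y) + D) = 1/(-⅖ + D + Y))
C(-61, -180)/(-47127) + W/(-22628) = (5/(-2 + 5*(-180) + 5*(-61)))/(-47127) + 49939/(-22628) = (5/(-2 - 900 - 305))*(-1/47127) + 49939*(-1/22628) = (5/(-1207))*(-1/47127) - 49939/22628 = (5*(-1/1207))*(-1/47127) - 49939/22628 = -5/1207*(-1/47127) - 49939/22628 = 5/56882289 - 49939/22628 = -2840644517231/1287132435492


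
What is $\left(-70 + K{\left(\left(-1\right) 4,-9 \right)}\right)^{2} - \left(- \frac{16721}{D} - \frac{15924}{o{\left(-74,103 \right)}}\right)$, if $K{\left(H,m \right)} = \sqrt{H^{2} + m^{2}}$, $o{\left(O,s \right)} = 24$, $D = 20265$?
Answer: $\frac{229453507}{40530} - 140 \sqrt{97} \approx 4282.5$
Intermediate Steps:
$\left(-70 + K{\left(\left(-1\right) 4,-9 \right)}\right)^{2} - \left(- \frac{16721}{D} - \frac{15924}{o{\left(-74,103 \right)}}\right) = \left(-70 + \sqrt{\left(\left(-1\right) 4\right)^{2} + \left(-9\right)^{2}}\right)^{2} - \left(- \frac{16721}{20265} - \frac{15924}{24}\right) = \left(-70 + \sqrt{\left(-4\right)^{2} + 81}\right)^{2} - \left(\left(-16721\right) \frac{1}{20265} - \frac{1327}{2}\right) = \left(-70 + \sqrt{16 + 81}\right)^{2} - \left(- \frac{16721}{20265} - \frac{1327}{2}\right) = \left(-70 + \sqrt{97}\right)^{2} - - \frac{26925097}{40530} = \left(-70 + \sqrt{97}\right)^{2} + \frac{26925097}{40530} = \frac{26925097}{40530} + \left(-70 + \sqrt{97}\right)^{2}$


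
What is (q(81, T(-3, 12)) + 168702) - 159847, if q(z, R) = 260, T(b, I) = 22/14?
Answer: 9115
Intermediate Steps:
T(b, I) = 11/7 (T(b, I) = 22*(1/14) = 11/7)
(q(81, T(-3, 12)) + 168702) - 159847 = (260 + 168702) - 159847 = 168962 - 159847 = 9115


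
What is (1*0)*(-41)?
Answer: 0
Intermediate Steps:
(1*0)*(-41) = 0*(-41) = 0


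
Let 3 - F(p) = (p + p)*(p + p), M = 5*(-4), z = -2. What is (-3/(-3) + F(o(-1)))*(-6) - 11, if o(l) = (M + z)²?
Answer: 5622109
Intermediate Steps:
M = -20
o(l) = 484 (o(l) = (-20 - 2)² = (-22)² = 484)
F(p) = 3 - 4*p² (F(p) = 3 - (p + p)*(p + p) = 3 - 2*p*2*p = 3 - 4*p²)
(-3/(-3) + F(o(-1)))*(-6) - 11 = (-3/(-3) + (3 - 4*484²))*(-6) - 11 = (-3*(-⅓) + (3 - 4*234256))*(-6) - 11 = (1 + (3 - 937024))*(-6) - 11 = (1 - 937021)*(-6) - 11 = -937020*(-6) - 11 = 5622120 - 11 = 5622109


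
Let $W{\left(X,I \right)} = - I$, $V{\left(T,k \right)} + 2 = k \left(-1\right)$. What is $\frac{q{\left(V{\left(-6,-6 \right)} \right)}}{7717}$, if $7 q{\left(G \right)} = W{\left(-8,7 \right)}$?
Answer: $- \frac{1}{7717} \approx -0.00012958$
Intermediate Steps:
$V{\left(T,k \right)} = -2 - k$ ($V{\left(T,k \right)} = -2 + k \left(-1\right) = -2 - k$)
$q{\left(G \right)} = -1$ ($q{\left(G \right)} = \frac{\left(-1\right) 7}{7} = \frac{1}{7} \left(-7\right) = -1$)
$\frac{q{\left(V{\left(-6,-6 \right)} \right)}}{7717} = - \frac{1}{7717}$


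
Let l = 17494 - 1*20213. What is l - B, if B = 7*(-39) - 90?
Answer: -2356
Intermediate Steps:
l = -2719 (l = 17494 - 20213 = -2719)
B = -363 (B = -273 - 90 = -363)
l - B = -2719 - 1*(-363) = -2719 + 363 = -2356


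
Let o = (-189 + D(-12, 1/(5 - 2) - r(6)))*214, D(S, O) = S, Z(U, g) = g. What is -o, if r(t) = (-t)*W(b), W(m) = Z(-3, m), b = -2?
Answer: 43014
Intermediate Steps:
W(m) = m
r(t) = 2*t (r(t) = -t*(-2) = 2*t)
o = -43014 (o = (-189 - 12)*214 = -201*214 = -43014)
-o = -1*(-43014) = 43014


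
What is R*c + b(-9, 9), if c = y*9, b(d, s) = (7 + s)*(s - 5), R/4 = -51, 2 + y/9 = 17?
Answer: -247796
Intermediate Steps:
y = 135 (y = -18 + 9*17 = -18 + 153 = 135)
R = -204 (R = 4*(-51) = -204)
b(d, s) = (-5 + s)*(7 + s) (b(d, s) = (7 + s)*(-5 + s) = (-5 + s)*(7 + s))
c = 1215 (c = 135*9 = 1215)
R*c + b(-9, 9) = -204*1215 + (-35 + 9**2 + 2*9) = -247860 + (-35 + 81 + 18) = -247860 + 64 = -247796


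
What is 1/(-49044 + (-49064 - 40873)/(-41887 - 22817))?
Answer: -21568/1057751013 ≈ -2.0390e-5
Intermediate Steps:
1/(-49044 + (-49064 - 40873)/(-41887 - 22817)) = 1/(-49044 - 89937/(-64704)) = 1/(-49044 - 89937*(-1/64704)) = 1/(-49044 + 29979/21568) = 1/(-1057751013/21568) = -21568/1057751013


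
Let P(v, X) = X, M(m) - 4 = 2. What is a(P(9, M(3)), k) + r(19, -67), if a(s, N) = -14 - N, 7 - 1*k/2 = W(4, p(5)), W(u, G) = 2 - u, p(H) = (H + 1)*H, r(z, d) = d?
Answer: -99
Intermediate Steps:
M(m) = 6 (M(m) = 4 + 2 = 6)
p(H) = H*(1 + H) (p(H) = (1 + H)*H = H*(1 + H))
k = 18 (k = 14 - 2*(2 - 1*4) = 14 - 2*(2 - 4) = 14 - 2*(-2) = 14 + 4 = 18)
a(P(9, M(3)), k) + r(19, -67) = (-14 - 1*18) - 67 = (-14 - 18) - 67 = -32 - 67 = -99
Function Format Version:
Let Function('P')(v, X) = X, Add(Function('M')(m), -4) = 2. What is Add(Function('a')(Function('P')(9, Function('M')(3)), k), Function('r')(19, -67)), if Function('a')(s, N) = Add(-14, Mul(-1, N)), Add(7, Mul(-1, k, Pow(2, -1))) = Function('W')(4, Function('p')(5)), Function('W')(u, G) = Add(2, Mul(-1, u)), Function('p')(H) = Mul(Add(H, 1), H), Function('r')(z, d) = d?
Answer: -99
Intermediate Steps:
Function('M')(m) = 6 (Function('M')(m) = Add(4, 2) = 6)
Function('p')(H) = Mul(H, Add(1, H)) (Function('p')(H) = Mul(Add(1, H), H) = Mul(H, Add(1, H)))
k = 18 (k = Add(14, Mul(-2, Add(2, Mul(-1, 4)))) = Add(14, Mul(-2, Add(2, -4))) = Add(14, Mul(-2, -2)) = Add(14, 4) = 18)
Add(Function('a')(Function('P')(9, Function('M')(3)), k), Function('r')(19, -67)) = Add(Add(-14, Mul(-1, 18)), -67) = Add(Add(-14, -18), -67) = Add(-32, -67) = -99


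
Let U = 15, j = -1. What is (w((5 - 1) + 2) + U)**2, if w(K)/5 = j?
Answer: 100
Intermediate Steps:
w(K) = -5 (w(K) = 5*(-1) = -5)
(w((5 - 1) + 2) + U)**2 = (-5 + 15)**2 = 10**2 = 100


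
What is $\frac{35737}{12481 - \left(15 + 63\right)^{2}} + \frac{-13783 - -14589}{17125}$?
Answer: $\frac{617152107}{109548625} \approx 5.6336$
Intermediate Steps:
$\frac{35737}{12481 - \left(15 + 63\right)^{2}} + \frac{-13783 - -14589}{17125} = \frac{35737}{12481 - 78^{2}} + \left(-13783 + 14589\right) \frac{1}{17125} = \frac{35737}{12481 - 6084} + 806 \cdot \frac{1}{17125} = \frac{35737}{12481 - 6084} + \frac{806}{17125} = \frac{35737}{6397} + \frac{806}{17125} = \frac{617152107}{109548625}$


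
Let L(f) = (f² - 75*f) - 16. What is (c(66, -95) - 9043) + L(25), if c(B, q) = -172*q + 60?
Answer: 6091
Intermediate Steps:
L(f) = -16 + f² - 75*f
c(B, q) = 60 - 172*q
(c(66, -95) - 9043) + L(25) = ((60 - 172*(-95)) - 9043) + (-16 + 25² - 75*25) = ((60 + 16340) - 9043) + (-16 + 625 - 1875) = (16400 - 9043) - 1266 = 7357 - 1266 = 6091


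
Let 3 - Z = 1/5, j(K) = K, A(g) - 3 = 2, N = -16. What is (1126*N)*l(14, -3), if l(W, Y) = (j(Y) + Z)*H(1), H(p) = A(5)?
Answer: 18016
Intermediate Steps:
A(g) = 5 (A(g) = 3 + 2 = 5)
H(p) = 5
Z = 14/5 (Z = 3 - 1/5 = 14/5 ≈ 2.8000)
l(W, Y) = 14 + 5*Y (l(W, Y) = (Y + 14/5)*5 = (14/5 + Y)*5 = 14 + 5*Y)
(1126*N)*l(14, -3) = (1126*(-16))*(14 + 5*(-3)) = -18016*(14 - 15) = -18016*(-1) = 18016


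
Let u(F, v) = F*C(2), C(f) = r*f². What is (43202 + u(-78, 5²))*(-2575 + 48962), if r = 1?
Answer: 1989538430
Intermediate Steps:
C(f) = f² (C(f) = 1*f² = f²)
u(F, v) = 4*F (u(F, v) = F*2² = F*4 = 4*F)
(43202 + u(-78, 5²))*(-2575 + 48962) = (43202 + 4*(-78))*(-2575 + 48962) = (43202 - 312)*46387 = 42890*46387 = 1989538430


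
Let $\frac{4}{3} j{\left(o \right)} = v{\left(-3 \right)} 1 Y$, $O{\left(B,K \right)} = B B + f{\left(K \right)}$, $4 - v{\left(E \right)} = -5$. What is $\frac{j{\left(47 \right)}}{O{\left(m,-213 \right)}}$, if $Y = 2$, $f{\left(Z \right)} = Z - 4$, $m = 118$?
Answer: $\frac{3}{3046} \approx 0.0009849$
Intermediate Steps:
$v{\left(E \right)} = 9$ ($v{\left(E \right)} = 4 - -5 = 4 + 5 = 9$)
$f{\left(Z \right)} = -4 + Z$ ($f{\left(Z \right)} = Z - 4 = -4 + Z$)
$O{\left(B,K \right)} = -4 + K + B^{2}$ ($O{\left(B,K \right)} = B B + \left(-4 + K\right) = B^{2} + \left(-4 + K\right) = -4 + K + B^{2}$)
$j{\left(o \right)} = \frac{27}{2}$ ($j{\left(o \right)} = \frac{3 \cdot 9 \cdot 1 \cdot 2}{4} = \frac{3 \cdot 9 \cdot 2}{4} = \frac{3}{4} \cdot 18 = \frac{27}{2}$)
$\frac{j{\left(47 \right)}}{O{\left(m,-213 \right)}} = \frac{27}{2 \left(-4 - 213 + 118^{2}\right)} = \frac{27}{2 \left(-4 - 213 + 13924\right)} = \frac{27}{2 \cdot 13707} = \frac{27}{2} \cdot \frac{1}{13707} = \frac{3}{3046}$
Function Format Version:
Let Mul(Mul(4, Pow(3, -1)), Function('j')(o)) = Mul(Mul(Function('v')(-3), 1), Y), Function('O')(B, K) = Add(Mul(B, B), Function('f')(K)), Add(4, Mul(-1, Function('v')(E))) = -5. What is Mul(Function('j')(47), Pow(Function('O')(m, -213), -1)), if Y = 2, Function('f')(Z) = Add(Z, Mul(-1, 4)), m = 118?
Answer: Rational(3, 3046) ≈ 0.00098490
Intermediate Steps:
Function('v')(E) = 9 (Function('v')(E) = Add(4, Mul(-1, -5)) = Add(4, 5) = 9)
Function('f')(Z) = Add(-4, Z) (Function('f')(Z) = Add(Z, -4) = Add(-4, Z))
Function('O')(B, K) = Add(-4, K, Pow(B, 2)) (Function('O')(B, K) = Add(Mul(B, B), Add(-4, K)) = Add(Pow(B, 2), Add(-4, K)) = Add(-4, K, Pow(B, 2)))
Function('j')(o) = Rational(27, 2) (Function('j')(o) = Mul(Rational(3, 4), Mul(Mul(9, 1), 2)) = Mul(Rational(3, 4), Mul(9, 2)) = Mul(Rational(3, 4), 18) = Rational(27, 2))
Mul(Function('j')(47), Pow(Function('O')(m, -213), -1)) = Mul(Rational(27, 2), Pow(Add(-4, -213, Pow(118, 2)), -1)) = Mul(Rational(27, 2), Pow(Add(-4, -213, 13924), -1)) = Mul(Rational(27, 2), Pow(13707, -1)) = Mul(Rational(27, 2), Rational(1, 13707)) = Rational(3, 3046)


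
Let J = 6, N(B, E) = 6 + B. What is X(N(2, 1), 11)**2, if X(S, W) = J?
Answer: 36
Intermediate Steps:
X(S, W) = 6
X(N(2, 1), 11)**2 = 6**2 = 36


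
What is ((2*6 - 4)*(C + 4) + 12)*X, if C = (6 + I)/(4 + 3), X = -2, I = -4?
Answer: -648/7 ≈ -92.571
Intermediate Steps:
C = 2/7 (C = (6 - 4)/(4 + 3) = 2/7 ≈ 0.28571)
((2*6 - 4)*(C + 4) + 12)*X = ((2*6 - 4)*(2/7 + 4) + 12)*(-2) = ((12 - 4)*(30/7) + 12)*(-2) = (8*(30/7) + 12)*(-2) = (240/7 + 12)*(-2) = (324/7)*(-2) = -648/7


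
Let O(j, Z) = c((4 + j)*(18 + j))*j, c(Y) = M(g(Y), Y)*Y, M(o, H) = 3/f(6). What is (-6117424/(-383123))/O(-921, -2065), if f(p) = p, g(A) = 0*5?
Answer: -12234848/292182997994433 ≈ -4.1874e-8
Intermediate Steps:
g(A) = 0
M(o, H) = ½ (M(o, H) = 3/6 = 3*(⅙) = ½)
c(Y) = Y/2
O(j, Z) = j*(4 + j)*(18 + j)/2 (O(j, Z) = (((4 + j)*(18 + j))/2)*j = ((4 + j)*(18 + j)/2)*j = j*(4 + j)*(18 + j)/2)
(-6117424/(-383123))/O(-921, -2065) = (-6117424/(-383123))/(((½)*(-921)*(72 + (-921)² + 22*(-921)))) = (-6117424*(-1/383123))/(((½)*(-921)*(72 + 848241 - 20262))) = 6117424/(383123*(((½)*(-921)*828051))) = 6117424/(383123*(-762634971/2)) = (6117424/383123)*(-2/762634971) = -12234848/292182997994433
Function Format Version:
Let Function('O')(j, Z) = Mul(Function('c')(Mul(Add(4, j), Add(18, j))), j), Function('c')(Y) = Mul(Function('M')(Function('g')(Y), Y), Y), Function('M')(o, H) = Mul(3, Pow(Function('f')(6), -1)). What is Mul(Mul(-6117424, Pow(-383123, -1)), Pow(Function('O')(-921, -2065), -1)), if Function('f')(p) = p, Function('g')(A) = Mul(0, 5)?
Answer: Rational(-12234848, 292182997994433) ≈ -4.1874e-8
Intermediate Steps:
Function('g')(A) = 0
Function('M')(o, H) = Rational(1, 2) (Function('M')(o, H) = Mul(3, Pow(6, -1)) = Mul(3, Rational(1, 6)) = Rational(1, 2))
Function('c')(Y) = Mul(Rational(1, 2), Y)
Function('O')(j, Z) = Mul(Rational(1, 2), j, Add(4, j), Add(18, j)) (Function('O')(j, Z) = Mul(Mul(Rational(1, 2), Mul(Add(4, j), Add(18, j))), j) = Mul(Mul(Rational(1, 2), Add(4, j), Add(18, j)), j) = Mul(Rational(1, 2), j, Add(4, j), Add(18, j)))
Mul(Mul(-6117424, Pow(-383123, -1)), Pow(Function('O')(-921, -2065), -1)) = Mul(Mul(-6117424, Pow(-383123, -1)), Pow(Mul(Rational(1, 2), -921, Add(72, Pow(-921, 2), Mul(22, -921))), -1)) = Mul(Mul(-6117424, Rational(-1, 383123)), Pow(Mul(Rational(1, 2), -921, Add(72, 848241, -20262)), -1)) = Mul(Rational(6117424, 383123), Pow(Mul(Rational(1, 2), -921, 828051), -1)) = Mul(Rational(6117424, 383123), Pow(Rational(-762634971, 2), -1)) = Mul(Rational(6117424, 383123), Rational(-2, 762634971)) = Rational(-12234848, 292182997994433)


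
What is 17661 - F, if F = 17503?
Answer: 158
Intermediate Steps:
17661 - F = 17661 - 1*17503 = 17661 - 17503 = 158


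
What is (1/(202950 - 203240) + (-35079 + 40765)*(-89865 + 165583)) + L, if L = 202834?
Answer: 124913260779/290 ≈ 4.3074e+8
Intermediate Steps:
(1/(202950 - 203240) + (-35079 + 40765)*(-89865 + 165583)) + L = (1/(202950 - 203240) + (-35079 + 40765)*(-89865 + 165583)) + 202834 = (1/(-290) + 5686*75718) + 202834 = (-1/290 + 430532548) + 202834 = 124854438919/290 + 202834 = 124913260779/290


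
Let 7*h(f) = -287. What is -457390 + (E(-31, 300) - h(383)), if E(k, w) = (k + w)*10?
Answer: -454659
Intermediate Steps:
h(f) = -41 (h(f) = (⅐)*(-287) = -41)
E(k, w) = 10*k + 10*w
-457390 + (E(-31, 300) - h(383)) = -457390 + ((10*(-31) + 10*300) - 1*(-41)) = -457390 + ((-310 + 3000) + 41) = -457390 + (2690 + 41) = -457390 + 2731 = -454659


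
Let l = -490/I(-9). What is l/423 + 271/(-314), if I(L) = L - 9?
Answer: -954767/1195398 ≈ -0.79870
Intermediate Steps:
I(L) = -9 + L
l = 245/9 (l = -490/(-9 - 9) = -490/(-18) = -490*(-1/18) = 245/9 ≈ 27.222)
l/423 + 271/(-314) = (245/9)/423 + 271/(-314) = (245/9)*(1/423) + 271*(-1/314) = 245/3807 - 271/314 = -954767/1195398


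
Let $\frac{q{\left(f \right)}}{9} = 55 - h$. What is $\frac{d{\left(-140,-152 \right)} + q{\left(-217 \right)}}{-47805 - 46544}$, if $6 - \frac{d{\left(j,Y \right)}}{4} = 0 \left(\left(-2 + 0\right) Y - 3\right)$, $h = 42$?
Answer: $- \frac{141}{94349} \approx -0.0014945$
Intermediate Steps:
$q{\left(f \right)} = 117$ ($q{\left(f \right)} = 9 \left(55 - 42\right) = 9 \cdot 13 = 117$)
$d{\left(j,Y \right)} = 24$ ($d{\left(j,Y \right)} = 24 - 4 \cdot 0 \left(\left(-2 + 0\right) Y - 3\right) = 24 - 4 \cdot 0 \left(- 2 Y - 3\right) = 24 - 4 \cdot 0 \left(-3 - 2 Y\right) = 24 - 0 = 24 + 0 = 24$)
$\frac{d{\left(-140,-152 \right)} + q{\left(-217 \right)}}{-47805 - 46544} = \frac{24 + 117}{-47805 - 46544} = \frac{141}{-94349} = 141 \left(- \frac{1}{94349}\right) = - \frac{141}{94349}$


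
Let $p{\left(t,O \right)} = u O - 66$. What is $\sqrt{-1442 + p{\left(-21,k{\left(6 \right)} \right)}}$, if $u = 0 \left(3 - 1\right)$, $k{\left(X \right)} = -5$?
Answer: $2 i \sqrt{377} \approx 38.833 i$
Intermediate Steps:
$u = 0$ ($u = 0 \cdot 2 = 0$)
$p{\left(t,O \right)} = -66$ ($p{\left(t,O \right)} = 0 O - 66 = 0 - 66 = -66$)
$\sqrt{-1442 + p{\left(-21,k{\left(6 \right)} \right)}} = \sqrt{-1442 - 66} = \sqrt{-1508} = 2 i \sqrt{377}$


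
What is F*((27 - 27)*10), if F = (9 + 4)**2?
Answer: 0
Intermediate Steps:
F = 169 (F = 13**2 = 169)
F*((27 - 27)*10) = 169*((27 - 27)*10) = 169*(0*10) = 169*0 = 0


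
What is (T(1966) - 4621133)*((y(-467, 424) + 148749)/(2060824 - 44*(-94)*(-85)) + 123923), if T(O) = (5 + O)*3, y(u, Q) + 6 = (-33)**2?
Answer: -61098957025369430/106829 ≈ -5.7193e+11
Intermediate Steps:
y(u, Q) = 1083 (y(u, Q) = -6 + (-33)**2 = -6 + 1089 = 1083)
T(O) = 15 + 3*O
(T(1966) - 4621133)*((y(-467, 424) + 148749)/(2060824 - 44*(-94)*(-85)) + 123923) = ((15 + 3*1966) - 4621133)*((1083 + 148749)/(2060824 - 44*(-94)*(-85)) + 123923) = ((15 + 5898) - 4621133)*(149832/(2060824 + 4136*(-85)) + 123923) = (5913 - 4621133)*(149832/(2060824 - 351560) + 123923) = -4615220*(149832/1709264 + 123923) = -4615220*(149832*(1/1709264) + 123923) = -4615220*(18729/213658 + 123923) = -4615220*26477159063/213658 = -61098957025369430/106829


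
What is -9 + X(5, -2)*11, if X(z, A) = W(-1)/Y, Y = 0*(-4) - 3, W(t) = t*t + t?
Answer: -9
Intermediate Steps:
W(t) = t + t² (W(t) = t² + t = t + t²)
Y = -3 (Y = 0 - 3 = -3)
X(z, A) = 0 (X(z, A) = -(1 - 1)/(-3) = -1*0*(-⅓) = 0*(-⅓) = 0)
-9 + X(5, -2)*11 = -9 + 0*11 = -9 + 0 = -9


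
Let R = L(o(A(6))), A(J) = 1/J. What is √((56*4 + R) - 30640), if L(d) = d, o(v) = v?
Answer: I*√1094970/6 ≈ 174.4*I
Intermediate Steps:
A(J) = 1/J
R = ⅙ (R = 1/6 = ⅙ ≈ 0.16667)
√((56*4 + R) - 30640) = √((56*4 + ⅙) - 30640) = √((224 + ⅙) - 30640) = √(1345/6 - 30640) = √(-182495/6) = I*√1094970/6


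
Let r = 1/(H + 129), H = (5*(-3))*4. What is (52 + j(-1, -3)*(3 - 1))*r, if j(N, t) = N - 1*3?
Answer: 44/69 ≈ 0.63768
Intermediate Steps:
j(N, t) = -3 + N (j(N, t) = N - 3 = -3 + N)
H = -60 (H = -15*4 = -60)
r = 1/69 (r = 1/(-60 + 129) = 1/69 ≈ 0.014493)
(52 + j(-1, -3)*(3 - 1))*r = (52 + (-3 - 1)*(3 - 1))*(1/69) = (52 - 4*2)*(1/69) = (52 - 8)*(1/69) = 44*(1/69) = 44/69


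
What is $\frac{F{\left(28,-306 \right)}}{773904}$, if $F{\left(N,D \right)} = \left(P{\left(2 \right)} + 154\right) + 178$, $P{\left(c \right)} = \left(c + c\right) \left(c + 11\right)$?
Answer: $\frac{8}{16123} \approx 0.00049619$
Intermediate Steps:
$P{\left(c \right)} = 2 c \left(11 + c\right)$
$F{\left(N,D \right)} = 384$ ($F{\left(N,D \right)} = \left(2 \cdot 2 \left(11 + 2\right) + 154\right) + 178 = \left(2 \cdot 2 \cdot 13 + 154\right) + 178 = \left(52 + 154\right) + 178 = 206 + 178 = 384$)
$\frac{F{\left(28,-306 \right)}}{773904} = \frac{384}{773904} = 384 \cdot \frac{1}{773904} = \frac{8}{16123}$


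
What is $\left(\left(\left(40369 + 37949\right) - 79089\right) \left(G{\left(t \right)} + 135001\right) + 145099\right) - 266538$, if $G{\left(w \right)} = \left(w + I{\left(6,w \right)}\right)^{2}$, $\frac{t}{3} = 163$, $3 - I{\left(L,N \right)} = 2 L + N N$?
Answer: $-43908189432461$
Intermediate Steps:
$I{\left(L,N \right)} = 3 - N^{2} - 2 L$ ($I{\left(L,N \right)} = 3 - \left(2 L + N N\right) = 3 - \left(2 L + N^{2}\right) = 3 - \left(N^{2} + 2 L\right) = 3 - N^{2} - 2 L$)
$t = 489$ ($t = 3 \cdot 163 = 489$)
$G{\left(w \right)} = \left(-9 + w - w^{2}\right)^{2}$ ($G{\left(w \right)} = \left(w - \left(9 + w^{2}\right)\right)^{2} = \left(-9 + w - w^{2}\right)^{2}$)
$\left(\left(\left(40369 + 37949\right) - 79089\right) \left(G{\left(t \right)} + 135001\right) + 145099\right) - 266538 = \left(\left(\left(40369 + 37949\right) - 79089\right) \left(\left(9 + 489^{2} - 489\right)^{2} + 135001\right) + 145099\right) - 266538 = \left(\left(78318 - 79089\right) \left(\left(9 + 239121 - 489\right)^{2} + 135001\right) + 145099\right) - 266538 = \left(- 771 \left(238641^{2} + 135001\right) + 145099\right) - 266538 = \left(- 771 \left(56949526881 + 135001\right) + 145099\right) - 266538 = \left(\left(-771\right) 56949661882 + 145099\right) - 266538 = \left(-43908189311022 + 145099\right) - 266538 = -43908189165923 - 266538 = -43908189432461$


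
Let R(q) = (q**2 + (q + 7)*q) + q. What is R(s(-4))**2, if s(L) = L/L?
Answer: 100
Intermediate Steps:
s(L) = 1
R(q) = q + q**2 + q*(7 + q) (R(q) = (q**2 + (7 + q)*q) + q = (q**2 + q*(7 + q)) + q = q + q**2 + q*(7 + q))
R(s(-4))**2 = (2*1*(4 + 1))**2 = (2*1*5)**2 = 10**2 = 100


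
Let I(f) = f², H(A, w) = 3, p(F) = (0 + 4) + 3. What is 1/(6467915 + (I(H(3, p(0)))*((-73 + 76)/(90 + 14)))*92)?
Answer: 26/168166411 ≈ 1.5461e-7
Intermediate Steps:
p(F) = 7 (p(F) = 4 + 3 = 7)
1/(6467915 + (I(H(3, p(0)))*((-73 + 76)/(90 + 14)))*92) = 1/(6467915 + (3²*((-73 + 76)/(90 + 14)))*92) = 1/(6467915 + (9*(3/104))*92) = 1/(6467915 + (27/104)*92) = 1/(6467915 + 621/26) = 1/(168166411/26) = 26/168166411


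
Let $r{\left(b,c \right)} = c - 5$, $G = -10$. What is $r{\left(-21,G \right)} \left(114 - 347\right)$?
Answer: $3495$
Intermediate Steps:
$r{\left(b,c \right)} = -5 + c$
$r{\left(-21,G \right)} \left(114 - 347\right) = \left(-5 - 10\right) \left(114 - 347\right) = \left(-15\right) \left(-233\right) = 3495$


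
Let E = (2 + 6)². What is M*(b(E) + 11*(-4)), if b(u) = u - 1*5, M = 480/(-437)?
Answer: -7200/437 ≈ -16.476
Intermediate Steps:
M = -480/437 (M = 480*(-1/437) = -480/437 ≈ -1.0984)
E = 64 (E = 8² = 64)
b(u) = -5 + u (b(u) = u - 5 = -5 + u)
M*(b(E) + 11*(-4)) = -480*((-5 + 64) + 11*(-4))/437 = -480*(59 - 44)/437 = -480/437*15 = -7200/437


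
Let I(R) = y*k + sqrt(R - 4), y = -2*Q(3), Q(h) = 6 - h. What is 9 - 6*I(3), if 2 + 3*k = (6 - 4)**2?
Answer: 33 - 6*I ≈ 33.0 - 6.0*I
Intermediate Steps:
k = 2/3 (k = -2/3 + (6 - 4)**2/3 = -2/3 + (1/3)*2**2 = -2/3 + (1/3)*4 = -2/3 + 4/3 = 2/3 ≈ 0.66667)
y = -6 (y = -2*(6 - 1*3) = -2*(6 - 3) = -2*3 = -6)
I(R) = -4 + sqrt(-4 + R) (I(R) = -6*2/3 + sqrt(R - 4) = -4 + sqrt(-4 + R))
9 - 6*I(3) = 9 - 6*(-4 + sqrt(-4 + 3)) = 9 - 6*(-4 + sqrt(-1)) = 9 - 6*(-4 + I) = 9 + (24 - 6*I) = 33 - 6*I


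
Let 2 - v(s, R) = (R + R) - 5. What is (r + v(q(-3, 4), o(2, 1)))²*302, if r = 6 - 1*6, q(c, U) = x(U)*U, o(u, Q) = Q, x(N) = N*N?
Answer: 7550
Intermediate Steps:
x(N) = N²
q(c, U) = U³ (q(c, U) = U²*U = U³)
v(s, R) = 7 - 2*R (v(s, R) = 2 - ((R + R) - 5) = 2 - (2*R - 5) = 2 - (-5 + 2*R) = 2 + (5 - 2*R) = 7 - 2*R)
r = 0 (r = 6 - 6 = 0)
(r + v(q(-3, 4), o(2, 1)))²*302 = (0 + (7 - 2*1))²*302 = (0 + (7 - 2))²*302 = (0 + 5)²*302 = 5²*302 = 25*302 = 7550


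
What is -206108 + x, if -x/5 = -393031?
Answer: 1759047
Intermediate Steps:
x = 1965155 (x = -5*(-393031) = 1965155)
-206108 + x = -206108 + 1965155 = 1759047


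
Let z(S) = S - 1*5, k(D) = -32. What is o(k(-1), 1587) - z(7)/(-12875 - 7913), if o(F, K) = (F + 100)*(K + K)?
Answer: 2243357809/10394 ≈ 2.1583e+5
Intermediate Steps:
z(S) = -5 + S (z(S) = S - 5 = -5 + S)
o(F, K) = 2*K*(100 + F) (o(F, K) = (100 + F)*(2*K) = 2*K*(100 + F))
o(k(-1), 1587) - z(7)/(-12875 - 7913) = 2*1587*(100 - 32) - (-5 + 7)/(-12875 - 7913) = 2*1587*68 - 2/(-20788) = 215832 - 2*(-1)/20788 = 215832 - 1*(-1/10394) = 215832 + 1/10394 = 2243357809/10394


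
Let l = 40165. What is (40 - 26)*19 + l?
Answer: 40431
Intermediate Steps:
(40 - 26)*19 + l = (40 - 26)*19 + 40165 = 14*19 + 40165 = 266 + 40165 = 40431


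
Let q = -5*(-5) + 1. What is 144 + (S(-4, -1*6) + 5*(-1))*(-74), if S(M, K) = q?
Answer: -1410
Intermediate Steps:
q = 26 (q = 25 + 1 = 26)
S(M, K) = 26
144 + (S(-4, -1*6) + 5*(-1))*(-74) = 144 + (26 + 5*(-1))*(-74) = 144 + (26 - 5)*(-74) = 144 + 21*(-74) = 144 - 1554 = -1410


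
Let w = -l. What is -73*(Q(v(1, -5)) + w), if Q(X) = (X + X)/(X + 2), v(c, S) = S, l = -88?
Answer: -20002/3 ≈ -6667.3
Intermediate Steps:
Q(X) = 2*X/(2 + X) (Q(X) = (2*X)/(2 + X) = 2*X/(2 + X))
w = 88 (w = -1*(-88) = 88)
-73*(Q(v(1, -5)) + w) = -73*(2*(-5)/(2 - 5) + 88) = -73*(2*(-5)/(-3) + 88) = -73*(2*(-5)*(-1/3) + 88) = -73*(10/3 + 88) = -73*274/3 = -20002/3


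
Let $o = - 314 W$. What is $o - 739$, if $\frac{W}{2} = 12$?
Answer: $-8275$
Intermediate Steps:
$W = 24$ ($W = 2 \cdot 12 = 24$)
$o = -7536$ ($o = \left(-314\right) 24 = -7536$)
$o - 739 = -7536 - 739 = -8275$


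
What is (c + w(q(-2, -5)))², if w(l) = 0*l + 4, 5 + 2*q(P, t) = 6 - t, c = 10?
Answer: 196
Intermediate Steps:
q(P, t) = ½ - t/2 (q(P, t) = -5/2 + (6 - t)/2 = -5/2 + (3 - t/2) = ½ - t/2)
w(l) = 4 (w(l) = 0 + 4 = 4)
(c + w(q(-2, -5)))² = (10 + 4)² = 14² = 196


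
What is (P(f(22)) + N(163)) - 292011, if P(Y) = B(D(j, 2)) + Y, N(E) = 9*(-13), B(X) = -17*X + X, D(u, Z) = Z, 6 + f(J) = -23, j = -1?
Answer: -292189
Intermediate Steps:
f(J) = -29 (f(J) = -6 - 23 = -29)
B(X) = -16*X
N(E) = -117
P(Y) = -32 + Y (P(Y) = -16*2 + Y = -32 + Y)
(P(f(22)) + N(163)) - 292011 = ((-32 - 29) - 117) - 292011 = (-61 - 117) - 292011 = -178 - 292011 = -292189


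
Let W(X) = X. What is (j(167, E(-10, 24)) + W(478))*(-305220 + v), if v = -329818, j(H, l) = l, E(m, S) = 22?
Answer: -317519000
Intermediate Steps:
(j(167, E(-10, 24)) + W(478))*(-305220 + v) = (22 + 478)*(-305220 - 329818) = 500*(-635038) = -317519000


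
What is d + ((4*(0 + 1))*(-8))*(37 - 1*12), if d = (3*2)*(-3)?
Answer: -818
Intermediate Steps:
d = -18 (d = 6*(-3) = -18)
d + ((4*(0 + 1))*(-8))*(37 - 1*12) = -18 + ((4*(0 + 1))*(-8))*(37 - 1*12) = -18 + ((4*1)*(-8))*(37 - 12) = -18 + (4*(-8))*25 = -18 - 32*25 = -18 - 800 = -818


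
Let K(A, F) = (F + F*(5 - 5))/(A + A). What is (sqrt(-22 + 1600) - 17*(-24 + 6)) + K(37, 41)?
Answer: 22685/74 + sqrt(1578) ≈ 346.28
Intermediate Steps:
K(A, F) = F/(2*A) (K(A, F) = (F + F*0)/((2*A)) = (F + 0)*(1/(2*A)) = F*(1/(2*A)) = F/(2*A))
(sqrt(-22 + 1600) - 17*(-24 + 6)) + K(37, 41) = (sqrt(-22 + 1600) - 17*(-24 + 6)) + (1/2)*41/37 = (sqrt(1578) - 17*(-18)) + (1/2)*41*(1/37) = (sqrt(1578) + 306) + 41/74 = (306 + sqrt(1578)) + 41/74 = 22685/74 + sqrt(1578)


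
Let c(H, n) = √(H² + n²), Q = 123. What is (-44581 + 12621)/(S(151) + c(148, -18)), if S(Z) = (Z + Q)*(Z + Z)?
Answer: -661156520/1711802319 + 15980*√5557/1711802319 ≈ -0.38554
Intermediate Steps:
S(Z) = 2*Z*(123 + Z) (S(Z) = (Z + 123)*(Z + Z) = (123 + Z)*(2*Z) = 2*Z*(123 + Z))
(-44581 + 12621)/(S(151) + c(148, -18)) = (-44581 + 12621)/(2*151*(123 + 151) + √(148² + (-18)²)) = -31960/(2*151*274 + √(21904 + 324)) = -31960/(82748 + √22228) = -31960/(82748 + 2*√5557)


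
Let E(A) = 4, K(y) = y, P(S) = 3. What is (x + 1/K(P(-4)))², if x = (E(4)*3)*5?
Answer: 32761/9 ≈ 3640.1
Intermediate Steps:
x = 60 (x = (4*3)*5 = 12*5 = 60)
(x + 1/K(P(-4)))² = (60 + 1/3)² = (60 + ⅓)² = (181/3)² = 32761/9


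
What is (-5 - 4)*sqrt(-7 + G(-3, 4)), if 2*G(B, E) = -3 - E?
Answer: -9*I*sqrt(42)/2 ≈ -29.163*I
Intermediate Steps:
G(B, E) = -3/2 - E/2 (G(B, E) = (-3 - E)/2 = -3/2 - E/2)
(-5 - 4)*sqrt(-7 + G(-3, 4)) = (-5 - 4)*sqrt(-7 + (-3/2 - 1/2*4)) = -9*sqrt(-7 + (-3/2 - 2)) = -9*sqrt(-7 - 7/2) = -9*I*sqrt(42)/2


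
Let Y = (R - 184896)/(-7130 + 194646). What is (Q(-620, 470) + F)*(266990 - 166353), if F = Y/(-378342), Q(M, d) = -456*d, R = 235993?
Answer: -41356287333004650737/1917437256 ≈ -2.1569e+10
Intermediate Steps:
Y = 1381/5068 (Y = (235993 - 184896)/(-7130 + 194646) = 51097/187516 = 51097*(1/187516) = 1381/5068 ≈ 0.27249)
F = -1381/1917437256 (F = (1381/5068)/(-378342) = (1381/5068)*(-1/378342) = -1381/1917437256 ≈ -7.2023e-7)
(Q(-620, 470) + F)*(266990 - 166353) = (-456*470 - 1381/1917437256)*(266990 - 166353) = (-214320 - 1381/1917437256)*100637 = -410945152707301/1917437256*100637 = -41356287333004650737/1917437256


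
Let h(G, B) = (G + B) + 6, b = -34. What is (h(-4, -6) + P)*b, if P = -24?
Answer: 952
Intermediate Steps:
h(G, B) = 6 + B + G (h(G, B) = (B + G) + 6 = 6 + B + G)
(h(-4, -6) + P)*b = ((6 - 6 - 4) - 24)*(-34) = (-4 - 24)*(-34) = -28*(-34) = 952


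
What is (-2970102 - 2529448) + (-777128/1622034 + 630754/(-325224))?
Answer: -26862481581107251/4884485052 ≈ -5.4996e+6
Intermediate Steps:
(-2970102 - 2529448) + (-777128/1622034 + 630754/(-325224)) = -5499550 + (-777128*1/1622034 + 630754*(-1/325224)) = -5499550 + (-388564/811017 - 315377/162612) = -5499550 - 11813380651/4884485052 = -26862481581107251/4884485052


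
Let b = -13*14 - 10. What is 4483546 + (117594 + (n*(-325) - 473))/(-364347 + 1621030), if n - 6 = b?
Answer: 5634396215489/1256683 ≈ 4.4835e+6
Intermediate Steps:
b = -192 (b = -182 - 10 = -192)
n = -186 (n = 6 - 192 = -186)
4483546 + (117594 + (n*(-325) - 473))/(-364347 + 1621030) = 4483546 + (117594 + (-186*(-325) - 473))/(-364347 + 1621030) = 4483546 + (117594 + (60450 - 473))/1256683 = 4483546 + (117594 + 59977)*(1/1256683) = 4483546 + 177571*(1/1256683) = 4483546 + 177571/1256683 = 5634396215489/1256683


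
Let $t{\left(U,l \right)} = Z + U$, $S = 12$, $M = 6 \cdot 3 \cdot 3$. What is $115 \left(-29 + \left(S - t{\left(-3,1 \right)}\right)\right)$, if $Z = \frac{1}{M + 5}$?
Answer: $- \frac{95105}{59} \approx -1611.9$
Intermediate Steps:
$M = 54$ ($M = 18 \cdot 3 = 54$)
$Z = \frac{1}{59}$ ($Z = \frac{1}{54 + 5} = \frac{1}{59} \approx 0.016949$)
$t{\left(U,l \right)} = \frac{1}{59} + U$
$115 \left(-29 + \left(S - t{\left(-3,1 \right)}\right)\right) = 115 \left(-29 + \left(12 - \left(\frac{1}{59} - 3\right)\right)\right) = 115 \left(-29 + \left(12 - - \frac{176}{59}\right)\right) = 115 \left(-29 + \left(12 + \frac{176}{59}\right)\right) = 115 \left(-29 + \frac{884}{59}\right) = 115 \left(- \frac{827}{59}\right) = - \frac{95105}{59}$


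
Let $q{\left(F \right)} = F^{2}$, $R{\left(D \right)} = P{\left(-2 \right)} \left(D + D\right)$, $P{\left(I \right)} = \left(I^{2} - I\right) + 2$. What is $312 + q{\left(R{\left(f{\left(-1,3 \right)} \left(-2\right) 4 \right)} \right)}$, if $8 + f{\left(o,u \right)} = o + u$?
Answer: $590136$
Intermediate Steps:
$f{\left(o,u \right)} = -8 + o + u$ ($f{\left(o,u \right)} = -8 + \left(o + u\right) = -8 + o + u$)
$P{\left(I \right)} = 2 + I^{2} - I$
$R{\left(D \right)} = 16 D$ ($R{\left(D \right)} = \left(2 + \left(-2\right)^{2} - -2\right) \left(D + D\right) = \left(2 + 4 + 2\right) 2 D = 8 \cdot 2 D = 16 D$)
$312 + q{\left(R{\left(f{\left(-1,3 \right)} \left(-2\right) 4 \right)} \right)} = 312 + \left(16 \left(-8 - 1 + 3\right) \left(-2\right) 4\right)^{2} = 312 + \left(16 \left(-6\right) \left(-2\right) 4\right)^{2} = 312 + \left(16 \cdot 12 \cdot 4\right)^{2} = 312 + \left(16 \cdot 48\right)^{2} = 312 + 768^{2} = 312 + 589824 = 590136$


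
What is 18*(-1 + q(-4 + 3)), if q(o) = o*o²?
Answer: -36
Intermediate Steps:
q(o) = o³
18*(-1 + q(-4 + 3)) = 18*(-1 + (-4 + 3)³) = 18*(-1 + (-1)³) = 18*(-1 - 1) = 18*(-2) = -36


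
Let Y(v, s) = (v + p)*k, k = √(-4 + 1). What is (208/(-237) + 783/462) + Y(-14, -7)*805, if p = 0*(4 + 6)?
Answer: 29825/36498 - 11270*I*√3 ≈ 0.81717 - 19520.0*I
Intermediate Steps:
k = I*√3 (k = √(-3) = I*√3 ≈ 1.732*I)
p = 0 (p = 0*10 = 0)
Y(v, s) = I*v*√3 (Y(v, s) = (v + 0)*(I*√3) = v*(I*√3) = I*v*√3)
(208/(-237) + 783/462) + Y(-14, -7)*805 = (208/(-237) + 783/462) + (I*(-14)*√3)*805 = (208*(-1/237) + 783*(1/462)) - 14*I*√3*805 = (-208/237 + 261/154) - 11270*I*√3 = 29825/36498 - 11270*I*√3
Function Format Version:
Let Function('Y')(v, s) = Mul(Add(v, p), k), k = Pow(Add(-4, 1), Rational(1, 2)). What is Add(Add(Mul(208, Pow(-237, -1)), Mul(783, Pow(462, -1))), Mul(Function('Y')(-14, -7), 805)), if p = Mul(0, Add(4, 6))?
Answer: Add(Rational(29825, 36498), Mul(-11270, I, Pow(3, Rational(1, 2)))) ≈ Add(0.81717, Mul(-19520., I))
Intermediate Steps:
k = Mul(I, Pow(3, Rational(1, 2))) (k = Pow(-3, Rational(1, 2)) = Mul(I, Pow(3, Rational(1, 2))) ≈ Mul(1.7320, I))
p = 0 (p = Mul(0, 10) = 0)
Function('Y')(v, s) = Mul(I, v, Pow(3, Rational(1, 2))) (Function('Y')(v, s) = Mul(Add(v, 0), Mul(I, Pow(3, Rational(1, 2)))) = Mul(v, Mul(I, Pow(3, Rational(1, 2)))) = Mul(I, v, Pow(3, Rational(1, 2))))
Add(Add(Mul(208, Pow(-237, -1)), Mul(783, Pow(462, -1))), Mul(Function('Y')(-14, -7), 805)) = Add(Add(Mul(208, Pow(-237, -1)), Mul(783, Pow(462, -1))), Mul(Mul(I, -14, Pow(3, Rational(1, 2))), 805)) = Add(Add(Mul(208, Rational(-1, 237)), Mul(783, Rational(1, 462))), Mul(Mul(-14, I, Pow(3, Rational(1, 2))), 805)) = Add(Add(Rational(-208, 237), Rational(261, 154)), Mul(-11270, I, Pow(3, Rational(1, 2)))) = Add(Rational(29825, 36498), Mul(-11270, I, Pow(3, Rational(1, 2))))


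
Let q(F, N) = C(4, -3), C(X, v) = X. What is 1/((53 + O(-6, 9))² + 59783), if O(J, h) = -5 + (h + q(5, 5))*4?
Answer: 1/69783 ≈ 1.4330e-5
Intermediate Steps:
q(F, N) = 4
O(J, h) = 11 + 4*h (O(J, h) = -5 + (h + 4)*4 = -5 + (4 + h)*4 = -5 + (16 + 4*h) = 11 + 4*h)
1/((53 + O(-6, 9))² + 59783) = 1/((53 + (11 + 4*9))² + 59783) = 1/((53 + (11 + 36))² + 59783) = 1/((53 + 47)² + 59783) = 1/(100² + 59783) = 1/(10000 + 59783) = 1/69783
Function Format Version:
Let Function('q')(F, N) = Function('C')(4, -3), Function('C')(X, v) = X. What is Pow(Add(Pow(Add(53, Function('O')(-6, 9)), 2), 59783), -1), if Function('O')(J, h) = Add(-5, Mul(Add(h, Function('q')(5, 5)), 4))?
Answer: Rational(1, 69783) ≈ 1.4330e-5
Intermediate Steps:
Function('q')(F, N) = 4
Function('O')(J, h) = Add(11, Mul(4, h)) (Function('O')(J, h) = Add(-5, Mul(Add(h, 4), 4)) = Add(-5, Mul(Add(4, h), 4)) = Add(-5, Add(16, Mul(4, h))) = Add(11, Mul(4, h)))
Pow(Add(Pow(Add(53, Function('O')(-6, 9)), 2), 59783), -1) = Pow(Add(Pow(Add(53, Add(11, Mul(4, 9))), 2), 59783), -1) = Pow(Add(Pow(Add(53, Add(11, 36)), 2), 59783), -1) = Pow(Add(Pow(Add(53, 47), 2), 59783), -1) = Pow(Add(Pow(100, 2), 59783), -1) = Pow(Add(10000, 59783), -1) = Pow(69783, -1) = Rational(1, 69783)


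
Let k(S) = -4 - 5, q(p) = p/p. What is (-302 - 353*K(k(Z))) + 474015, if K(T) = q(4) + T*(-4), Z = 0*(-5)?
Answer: 460652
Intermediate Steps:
Z = 0
q(p) = 1
k(S) = -9
K(T) = 1 - 4*T (K(T) = 1 + T*(-4) = 1 - 4*T)
(-302 - 353*K(k(Z))) + 474015 = (-302 - 353*(1 - 4*(-9))) + 474015 = (-302 - 353*(1 + 36)) + 474015 = (-302 - 353*37) + 474015 = (-302 - 13061) + 474015 = -13363 + 474015 = 460652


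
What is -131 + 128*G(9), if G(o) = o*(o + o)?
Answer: 20605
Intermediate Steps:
G(o) = 2*o² (G(o) = o*(2*o) = 2*o²)
-131 + 128*G(9) = -131 + 128*(2*9²) = -131 + 128*(2*81) = -131 + 128*162 = -131 + 20736 = 20605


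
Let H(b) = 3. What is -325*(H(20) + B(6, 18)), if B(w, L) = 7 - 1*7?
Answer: -975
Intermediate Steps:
B(w, L) = 0 (B(w, L) = 7 - 7 = 0)
-325*(H(20) + B(6, 18)) = -325*(3 + 0) = -325*3 = -975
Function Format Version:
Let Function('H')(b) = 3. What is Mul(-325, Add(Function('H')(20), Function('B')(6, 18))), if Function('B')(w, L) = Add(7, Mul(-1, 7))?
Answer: -975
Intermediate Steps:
Function('B')(w, L) = 0 (Function('B')(w, L) = Add(7, -7) = 0)
Mul(-325, Add(Function('H')(20), Function('B')(6, 18))) = Mul(-325, Add(3, 0)) = Mul(-325, 3) = -975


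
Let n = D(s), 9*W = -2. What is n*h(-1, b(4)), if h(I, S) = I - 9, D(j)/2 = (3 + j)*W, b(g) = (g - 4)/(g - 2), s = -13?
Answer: -400/9 ≈ -44.444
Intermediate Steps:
W = -2/9 (W = (⅑)*(-2) = -2/9 ≈ -0.22222)
b(g) = (-4 + g)/(-2 + g)
D(j) = -4/3 - 4*j/9 (D(j) = 2*((3 + j)*(-2/9)) = 2*(-⅔ - 2*j/9) = -4/3 - 4*j/9)
h(I, S) = -9 + I
n = 40/9 (n = -4/3 - 4/9*(-13) = -4/3 + 52/9 = 40/9 ≈ 4.4444)
n*h(-1, b(4)) = 40*(-9 - 1)/9 = (40/9)*(-10) = -400/9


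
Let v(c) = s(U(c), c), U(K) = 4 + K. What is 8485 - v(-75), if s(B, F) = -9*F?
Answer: 7810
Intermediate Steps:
v(c) = -9*c
8485 - v(-75) = 8485 - (-9)*(-75) = 8485 - 1*675 = 8485 - 675 = 7810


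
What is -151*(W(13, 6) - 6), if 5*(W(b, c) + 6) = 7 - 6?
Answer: 8909/5 ≈ 1781.8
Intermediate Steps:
W(b, c) = -29/5 (W(b, c) = -6 + (7 - 6)/5 = -6 + (⅕)*1 = -6 + ⅕ = -29/5)
-151*(W(13, 6) - 6) = -151*(-29/5 - 6) = -151*(-59/5) = 8909/5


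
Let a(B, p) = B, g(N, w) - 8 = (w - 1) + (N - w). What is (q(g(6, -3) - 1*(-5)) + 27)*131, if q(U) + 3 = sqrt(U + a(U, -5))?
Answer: 3930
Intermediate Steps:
g(N, w) = 7 + N (g(N, w) = 8 + ((w - 1) + (N - w)) = 8 + ((-1 + w) + (N - w)) = 8 + (-1 + N) = 7 + N)
q(U) = -3 + sqrt(2)*sqrt(U) (q(U) = -3 + sqrt(U + U) = -3 + sqrt(2*U) = -3 + sqrt(2)*sqrt(U))
(q(g(6, -3) - 1*(-5)) + 27)*131 = ((-3 + sqrt(2)*sqrt((7 + 6) - 1*(-5))) + 27)*131 = ((-3 + sqrt(2)*sqrt(13 + 5)) + 27)*131 = ((-3 + sqrt(2)*sqrt(18)) + 27)*131 = ((-3 + sqrt(2)*(3*sqrt(2))) + 27)*131 = ((-3 + 6) + 27)*131 = (3 + 27)*131 = 30*131 = 3930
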